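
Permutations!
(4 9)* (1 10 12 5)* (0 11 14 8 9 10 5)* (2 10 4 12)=(0 11 14 8 9 12)(1 5)(2 10)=[11, 5, 10, 3, 4, 1, 6, 7, 9, 12, 2, 14, 0, 13, 8]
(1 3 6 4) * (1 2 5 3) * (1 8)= (1 8)(2 5 3 6 4)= [0, 8, 5, 6, 2, 3, 4, 7, 1]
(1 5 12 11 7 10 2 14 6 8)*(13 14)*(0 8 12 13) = (0 8 1 5 13 14 6 12 11 7 10 2) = [8, 5, 0, 3, 4, 13, 12, 10, 1, 9, 2, 7, 11, 14, 6]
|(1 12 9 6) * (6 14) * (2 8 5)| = 15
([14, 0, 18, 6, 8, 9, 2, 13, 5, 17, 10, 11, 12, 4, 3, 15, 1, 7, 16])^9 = [14, 0, 18, 6, 5, 17, 2, 4, 9, 7, 10, 11, 12, 8, 3, 15, 1, 13, 16]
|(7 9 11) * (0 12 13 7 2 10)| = 8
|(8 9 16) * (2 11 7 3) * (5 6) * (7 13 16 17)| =|(2 11 13 16 8 9 17 7 3)(5 6)| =18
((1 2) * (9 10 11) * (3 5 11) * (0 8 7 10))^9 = (0 8 7 10 3 5 11 9)(1 2)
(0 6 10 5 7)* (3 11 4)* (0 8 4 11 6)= (11)(3 6 10 5 7 8 4)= [0, 1, 2, 6, 3, 7, 10, 8, 4, 9, 5, 11]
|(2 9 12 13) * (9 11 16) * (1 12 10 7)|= |(1 12 13 2 11 16 9 10 7)|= 9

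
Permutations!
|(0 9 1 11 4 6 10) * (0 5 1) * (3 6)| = 14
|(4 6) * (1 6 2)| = |(1 6 4 2)| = 4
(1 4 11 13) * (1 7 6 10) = [0, 4, 2, 3, 11, 5, 10, 6, 8, 9, 1, 13, 12, 7] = (1 4 11 13 7 6 10)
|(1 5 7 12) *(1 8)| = |(1 5 7 12 8)| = 5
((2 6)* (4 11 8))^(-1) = (2 6)(4 8 11)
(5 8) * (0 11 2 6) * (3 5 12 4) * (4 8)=(0 11 2 6)(3 5 4)(8 12)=[11, 1, 6, 5, 3, 4, 0, 7, 12, 9, 10, 2, 8]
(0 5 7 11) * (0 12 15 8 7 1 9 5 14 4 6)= (0 14 4 6)(1 9 5)(7 11 12 15 8)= [14, 9, 2, 3, 6, 1, 0, 11, 7, 5, 10, 12, 15, 13, 4, 8]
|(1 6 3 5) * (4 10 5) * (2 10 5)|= |(1 6 3 4 5)(2 10)|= 10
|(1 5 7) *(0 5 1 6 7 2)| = |(0 5 2)(6 7)| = 6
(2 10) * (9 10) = [0, 1, 9, 3, 4, 5, 6, 7, 8, 10, 2] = (2 9 10)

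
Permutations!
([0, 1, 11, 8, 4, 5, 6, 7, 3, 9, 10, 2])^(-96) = (11)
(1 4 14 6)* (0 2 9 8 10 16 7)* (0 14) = [2, 4, 9, 3, 0, 5, 1, 14, 10, 8, 16, 11, 12, 13, 6, 15, 7] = (0 2 9 8 10 16 7 14 6 1 4)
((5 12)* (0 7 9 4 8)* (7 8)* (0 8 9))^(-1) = (0 7 4 9)(5 12)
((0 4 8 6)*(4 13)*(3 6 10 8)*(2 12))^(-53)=(0 4 6 13 3)(2 12)(8 10)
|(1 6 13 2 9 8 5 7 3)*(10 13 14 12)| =12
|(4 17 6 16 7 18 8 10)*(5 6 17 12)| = 9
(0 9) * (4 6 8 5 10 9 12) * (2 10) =(0 12 4 6 8 5 2 10 9) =[12, 1, 10, 3, 6, 2, 8, 7, 5, 0, 9, 11, 4]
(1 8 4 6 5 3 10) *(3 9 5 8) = (1 3 10)(4 6 8)(5 9) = [0, 3, 2, 10, 6, 9, 8, 7, 4, 5, 1]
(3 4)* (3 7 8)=[0, 1, 2, 4, 7, 5, 6, 8, 3]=(3 4 7 8)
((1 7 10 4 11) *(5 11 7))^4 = ((1 5 11)(4 7 10))^4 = (1 5 11)(4 7 10)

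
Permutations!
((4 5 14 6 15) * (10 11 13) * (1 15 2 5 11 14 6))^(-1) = (1 14 10 13 11 4 15)(2 6 5)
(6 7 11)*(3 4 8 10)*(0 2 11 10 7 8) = (0 2 11 6 8 7 10 3 4) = [2, 1, 11, 4, 0, 5, 8, 10, 7, 9, 3, 6]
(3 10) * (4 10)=[0, 1, 2, 4, 10, 5, 6, 7, 8, 9, 3]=(3 4 10)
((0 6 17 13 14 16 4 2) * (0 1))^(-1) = ((0 6 17 13 14 16 4 2 1))^(-1) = (0 1 2 4 16 14 13 17 6)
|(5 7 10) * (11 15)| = 6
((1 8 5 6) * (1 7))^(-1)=((1 8 5 6 7))^(-1)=(1 7 6 5 8)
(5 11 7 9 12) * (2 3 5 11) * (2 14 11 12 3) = (3 5 14 11 7 9) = [0, 1, 2, 5, 4, 14, 6, 9, 8, 3, 10, 7, 12, 13, 11]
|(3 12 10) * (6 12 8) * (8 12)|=|(3 12 10)(6 8)|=6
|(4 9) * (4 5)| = 3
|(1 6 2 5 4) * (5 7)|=|(1 6 2 7 5 4)|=6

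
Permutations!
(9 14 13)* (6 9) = (6 9 14 13) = [0, 1, 2, 3, 4, 5, 9, 7, 8, 14, 10, 11, 12, 6, 13]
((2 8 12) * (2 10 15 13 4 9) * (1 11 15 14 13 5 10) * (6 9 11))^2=((1 6 9 2 8 12)(4 11 15 5 10 14 13))^2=(1 9 8)(2 12 6)(4 15 10 13 11 5 14)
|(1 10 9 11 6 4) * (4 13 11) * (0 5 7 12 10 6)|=|(0 5 7 12 10 9 4 1 6 13 11)|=11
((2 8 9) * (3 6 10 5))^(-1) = ((2 8 9)(3 6 10 5))^(-1) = (2 9 8)(3 5 10 6)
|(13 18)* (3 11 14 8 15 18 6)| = |(3 11 14 8 15 18 13 6)| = 8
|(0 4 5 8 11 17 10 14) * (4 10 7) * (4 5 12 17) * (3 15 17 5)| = 60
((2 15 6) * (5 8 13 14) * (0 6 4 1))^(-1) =(0 1 4 15 2 6)(5 14 13 8)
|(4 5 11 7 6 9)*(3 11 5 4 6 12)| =|(3 11 7 12)(6 9)| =4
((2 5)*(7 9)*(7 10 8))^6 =(7 10)(8 9)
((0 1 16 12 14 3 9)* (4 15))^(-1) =(0 9 3 14 12 16 1)(4 15)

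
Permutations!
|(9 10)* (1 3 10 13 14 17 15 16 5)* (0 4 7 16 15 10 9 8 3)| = 42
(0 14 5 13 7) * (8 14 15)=[15, 1, 2, 3, 4, 13, 6, 0, 14, 9, 10, 11, 12, 7, 5, 8]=(0 15 8 14 5 13 7)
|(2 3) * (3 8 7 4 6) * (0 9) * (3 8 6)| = 6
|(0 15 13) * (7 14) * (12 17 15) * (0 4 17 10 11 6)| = 20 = |(0 12 10 11 6)(4 17 15 13)(7 14)|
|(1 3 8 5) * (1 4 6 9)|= 7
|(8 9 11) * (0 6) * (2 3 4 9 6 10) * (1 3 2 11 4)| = |(0 10 11 8 6)(1 3)(4 9)| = 10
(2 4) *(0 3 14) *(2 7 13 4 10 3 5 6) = [5, 1, 10, 14, 7, 6, 2, 13, 8, 9, 3, 11, 12, 4, 0] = (0 5 6 2 10 3 14)(4 7 13)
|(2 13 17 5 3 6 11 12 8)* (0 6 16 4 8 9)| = 40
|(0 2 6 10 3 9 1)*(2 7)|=8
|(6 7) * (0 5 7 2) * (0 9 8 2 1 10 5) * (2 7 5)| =|(1 10 2 9 8 7 6)| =7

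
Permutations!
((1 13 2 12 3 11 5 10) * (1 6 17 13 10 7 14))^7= ((1 10 6 17 13 2 12 3 11 5 7 14))^7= (1 3 6 5 13 14 12 10 11 17 7 2)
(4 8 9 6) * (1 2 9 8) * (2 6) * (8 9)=(1 6 4)(2 8 9)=[0, 6, 8, 3, 1, 5, 4, 7, 9, 2]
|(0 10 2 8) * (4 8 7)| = |(0 10 2 7 4 8)| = 6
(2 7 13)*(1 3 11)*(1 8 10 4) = (1 3 11 8 10 4)(2 7 13) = [0, 3, 7, 11, 1, 5, 6, 13, 10, 9, 4, 8, 12, 2]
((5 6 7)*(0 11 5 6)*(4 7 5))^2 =((0 11 4 7 6 5))^2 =(0 4 6)(5 11 7)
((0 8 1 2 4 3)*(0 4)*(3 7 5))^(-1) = ((0 8 1 2)(3 4 7 5))^(-1) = (0 2 1 8)(3 5 7 4)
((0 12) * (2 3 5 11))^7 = (0 12)(2 11 5 3)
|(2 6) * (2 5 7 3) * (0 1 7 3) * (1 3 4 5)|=6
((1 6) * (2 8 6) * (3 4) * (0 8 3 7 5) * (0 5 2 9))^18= (0 1 8 9 6)(2 4)(3 7)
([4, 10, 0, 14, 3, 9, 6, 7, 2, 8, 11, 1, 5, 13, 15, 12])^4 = (0 15 8 3 5)(1 10 11)(2 14 9 4 12)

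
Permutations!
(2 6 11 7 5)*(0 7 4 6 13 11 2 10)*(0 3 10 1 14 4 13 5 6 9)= (0 7 6 2 5 1 14 4 9)(3 10)(11 13)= [7, 14, 5, 10, 9, 1, 2, 6, 8, 0, 3, 13, 12, 11, 4]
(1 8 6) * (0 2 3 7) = [2, 8, 3, 7, 4, 5, 1, 0, 6] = (0 2 3 7)(1 8 6)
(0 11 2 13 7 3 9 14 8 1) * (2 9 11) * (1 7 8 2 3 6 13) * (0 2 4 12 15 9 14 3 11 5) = (0 11 14 4 12 15 9 3 5)(1 2)(6 13 8 7) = [11, 2, 1, 5, 12, 0, 13, 6, 7, 3, 10, 14, 15, 8, 4, 9]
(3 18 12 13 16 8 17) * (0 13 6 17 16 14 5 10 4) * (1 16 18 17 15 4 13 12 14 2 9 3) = (0 12 6 15 4)(1 16 8 18 14 5 10 13 2 9 3 17) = [12, 16, 9, 17, 0, 10, 15, 7, 18, 3, 13, 11, 6, 2, 5, 4, 8, 1, 14]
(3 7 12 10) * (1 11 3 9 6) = [0, 11, 2, 7, 4, 5, 1, 12, 8, 6, 9, 3, 10] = (1 11 3 7 12 10 9 6)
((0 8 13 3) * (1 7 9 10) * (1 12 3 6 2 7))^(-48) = ((0 8 13 6 2 7 9 10 12 3))^(-48) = (0 13 2 9 12)(3 8 6 7 10)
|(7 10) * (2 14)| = 2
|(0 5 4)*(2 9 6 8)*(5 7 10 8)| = 9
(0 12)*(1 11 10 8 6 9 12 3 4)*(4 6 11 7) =(0 3 6 9 12)(1 7 4)(8 11 10) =[3, 7, 2, 6, 1, 5, 9, 4, 11, 12, 8, 10, 0]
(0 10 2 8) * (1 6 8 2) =(0 10 1 6 8) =[10, 6, 2, 3, 4, 5, 8, 7, 0, 9, 1]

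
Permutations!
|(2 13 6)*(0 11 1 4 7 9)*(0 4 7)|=6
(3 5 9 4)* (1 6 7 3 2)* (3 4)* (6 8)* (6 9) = (1 8 9 3 5 6 7 4 2) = [0, 8, 1, 5, 2, 6, 7, 4, 9, 3]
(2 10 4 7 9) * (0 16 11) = [16, 1, 10, 3, 7, 5, 6, 9, 8, 2, 4, 0, 12, 13, 14, 15, 11] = (0 16 11)(2 10 4 7 9)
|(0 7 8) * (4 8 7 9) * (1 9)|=|(0 1 9 4 8)|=5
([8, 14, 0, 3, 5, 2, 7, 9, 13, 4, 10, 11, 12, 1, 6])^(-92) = (0 9 1 2 7 13 5 6 8 4 14)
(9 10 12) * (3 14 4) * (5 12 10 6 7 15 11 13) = (3 14 4)(5 12 9 6 7 15 11 13) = [0, 1, 2, 14, 3, 12, 7, 15, 8, 6, 10, 13, 9, 5, 4, 11]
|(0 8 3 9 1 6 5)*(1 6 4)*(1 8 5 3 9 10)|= 14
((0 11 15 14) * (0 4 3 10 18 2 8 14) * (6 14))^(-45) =(2 14 10 8 4 18 6 3)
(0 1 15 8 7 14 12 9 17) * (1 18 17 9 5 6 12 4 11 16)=(0 18 17)(1 15 8 7 14 4 11 16)(5 6 12)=[18, 15, 2, 3, 11, 6, 12, 14, 7, 9, 10, 16, 5, 13, 4, 8, 1, 0, 17]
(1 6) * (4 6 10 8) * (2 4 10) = (1 2 4 6)(8 10) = [0, 2, 4, 3, 6, 5, 1, 7, 10, 9, 8]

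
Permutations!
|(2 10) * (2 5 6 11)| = |(2 10 5 6 11)| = 5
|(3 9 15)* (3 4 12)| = 5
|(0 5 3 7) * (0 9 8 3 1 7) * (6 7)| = |(0 5 1 6 7 9 8 3)| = 8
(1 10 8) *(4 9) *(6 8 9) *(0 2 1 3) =(0 2 1 10 9 4 6 8 3) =[2, 10, 1, 0, 6, 5, 8, 7, 3, 4, 9]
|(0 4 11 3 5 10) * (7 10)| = |(0 4 11 3 5 7 10)| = 7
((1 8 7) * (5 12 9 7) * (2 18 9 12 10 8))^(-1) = (1 7 9 18 2)(5 8 10)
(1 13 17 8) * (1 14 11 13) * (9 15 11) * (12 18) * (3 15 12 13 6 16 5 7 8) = [0, 1, 2, 15, 4, 7, 16, 8, 14, 12, 10, 6, 18, 17, 9, 11, 5, 3, 13] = (3 15 11 6 16 5 7 8 14 9 12 18 13 17)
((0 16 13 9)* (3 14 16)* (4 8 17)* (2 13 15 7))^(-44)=((0 3 14 16 15 7 2 13 9)(4 8 17))^(-44)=(0 3 14 16 15 7 2 13 9)(4 8 17)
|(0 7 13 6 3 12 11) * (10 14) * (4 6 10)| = |(0 7 13 10 14 4 6 3 12 11)| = 10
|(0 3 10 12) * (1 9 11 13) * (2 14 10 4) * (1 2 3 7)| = 10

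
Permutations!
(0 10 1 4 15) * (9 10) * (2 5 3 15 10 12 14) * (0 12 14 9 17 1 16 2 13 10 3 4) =(0 17 1)(2 5 4 3 15 12 9 14 13 10 16) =[17, 0, 5, 15, 3, 4, 6, 7, 8, 14, 16, 11, 9, 10, 13, 12, 2, 1]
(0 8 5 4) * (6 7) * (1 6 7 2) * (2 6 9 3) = (0 8 5 4)(1 9 3 2) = [8, 9, 1, 2, 0, 4, 6, 7, 5, 3]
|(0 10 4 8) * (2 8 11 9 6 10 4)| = 8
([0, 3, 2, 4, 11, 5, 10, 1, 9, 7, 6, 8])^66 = [0, 11, 2, 8, 9, 5, 6, 4, 1, 3, 10, 7]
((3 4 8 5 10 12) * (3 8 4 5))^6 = (3 5 10 12 8)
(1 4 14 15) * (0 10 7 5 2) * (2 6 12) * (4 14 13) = (0 10 7 5 6 12 2)(1 14 15)(4 13) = [10, 14, 0, 3, 13, 6, 12, 5, 8, 9, 7, 11, 2, 4, 15, 1]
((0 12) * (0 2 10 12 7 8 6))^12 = ((0 7 8 6)(2 10 12))^12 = (12)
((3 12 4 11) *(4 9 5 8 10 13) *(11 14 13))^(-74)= ((3 12 9 5 8 10 11)(4 14 13))^(-74)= (3 5 11 9 10 12 8)(4 14 13)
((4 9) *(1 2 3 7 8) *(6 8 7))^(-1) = ((1 2 3 6 8)(4 9))^(-1) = (1 8 6 3 2)(4 9)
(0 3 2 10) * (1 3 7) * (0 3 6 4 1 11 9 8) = (0 7 11 9 8)(1 6 4)(2 10 3) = [7, 6, 10, 2, 1, 5, 4, 11, 0, 8, 3, 9]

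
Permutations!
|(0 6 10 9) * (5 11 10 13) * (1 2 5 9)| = 20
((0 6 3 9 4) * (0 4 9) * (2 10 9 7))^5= ((0 6 3)(2 10 9 7))^5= (0 3 6)(2 10 9 7)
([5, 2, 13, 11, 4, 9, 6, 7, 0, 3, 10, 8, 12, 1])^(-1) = [8, 13, 1, 9, 4, 0, 6, 7, 11, 5, 10, 3, 12, 2]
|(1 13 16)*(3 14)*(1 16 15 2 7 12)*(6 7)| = |(16)(1 13 15 2 6 7 12)(3 14)| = 14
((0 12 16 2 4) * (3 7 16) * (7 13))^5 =((0 12 3 13 7 16 2 4))^5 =(0 16 3 4 7 12 2 13)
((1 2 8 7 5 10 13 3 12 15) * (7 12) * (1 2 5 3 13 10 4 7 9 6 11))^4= ((1 5 4 7 3 9 6 11)(2 8 12 15))^4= (15)(1 3)(4 6)(5 9)(7 11)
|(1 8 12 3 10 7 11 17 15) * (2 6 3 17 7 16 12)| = 10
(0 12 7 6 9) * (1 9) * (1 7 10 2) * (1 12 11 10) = [11, 9, 12, 3, 4, 5, 7, 6, 8, 0, 2, 10, 1] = (0 11 10 2 12 1 9)(6 7)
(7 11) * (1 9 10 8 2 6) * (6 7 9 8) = (1 8 2 7 11 9 10 6) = [0, 8, 7, 3, 4, 5, 1, 11, 2, 10, 6, 9]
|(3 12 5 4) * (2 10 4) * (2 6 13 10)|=7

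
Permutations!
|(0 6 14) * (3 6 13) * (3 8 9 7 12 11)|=|(0 13 8 9 7 12 11 3 6 14)|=10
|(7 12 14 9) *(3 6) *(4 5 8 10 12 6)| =10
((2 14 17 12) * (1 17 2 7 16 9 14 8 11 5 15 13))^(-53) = (1 13 15 5 11 8 2 14 9 16 7 12 17)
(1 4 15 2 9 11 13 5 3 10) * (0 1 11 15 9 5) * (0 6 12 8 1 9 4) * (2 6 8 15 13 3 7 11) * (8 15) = (0 9 13 15 6 12 8 1)(2 5 7 11 3 10) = [9, 0, 5, 10, 4, 7, 12, 11, 1, 13, 2, 3, 8, 15, 14, 6]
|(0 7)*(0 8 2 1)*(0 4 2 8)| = 6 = |(8)(0 7)(1 4 2)|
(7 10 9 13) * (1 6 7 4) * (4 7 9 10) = (1 6 9 13 7 4) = [0, 6, 2, 3, 1, 5, 9, 4, 8, 13, 10, 11, 12, 7]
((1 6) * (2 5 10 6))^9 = (1 6 10 5 2)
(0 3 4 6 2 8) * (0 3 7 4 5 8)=(0 7 4 6 2)(3 5 8)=[7, 1, 0, 5, 6, 8, 2, 4, 3]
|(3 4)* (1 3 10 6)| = 5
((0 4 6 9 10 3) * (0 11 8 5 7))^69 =(0 7 5 8 11 3 10 9 6 4)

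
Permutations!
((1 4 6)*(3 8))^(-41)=((1 4 6)(3 8))^(-41)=(1 4 6)(3 8)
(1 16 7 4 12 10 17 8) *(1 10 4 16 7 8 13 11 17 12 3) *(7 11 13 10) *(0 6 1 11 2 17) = (0 6 1 2 17 10 12 4 3 11)(7 16 8) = [6, 2, 17, 11, 3, 5, 1, 16, 7, 9, 12, 0, 4, 13, 14, 15, 8, 10]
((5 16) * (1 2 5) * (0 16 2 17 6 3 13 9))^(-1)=((0 16 1 17 6 3 13 9)(2 5))^(-1)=(0 9 13 3 6 17 1 16)(2 5)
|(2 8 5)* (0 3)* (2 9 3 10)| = 7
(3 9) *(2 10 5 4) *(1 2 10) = [0, 2, 1, 9, 10, 4, 6, 7, 8, 3, 5] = (1 2)(3 9)(4 10 5)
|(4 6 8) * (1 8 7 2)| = 6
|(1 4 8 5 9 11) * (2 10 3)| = 6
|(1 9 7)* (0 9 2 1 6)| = 4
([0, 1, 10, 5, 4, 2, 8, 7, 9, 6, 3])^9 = (2 10 3 5)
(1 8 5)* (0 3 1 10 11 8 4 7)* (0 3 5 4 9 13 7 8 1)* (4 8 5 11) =(0 11 1 9 13 7 3)(4 5 10) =[11, 9, 2, 0, 5, 10, 6, 3, 8, 13, 4, 1, 12, 7]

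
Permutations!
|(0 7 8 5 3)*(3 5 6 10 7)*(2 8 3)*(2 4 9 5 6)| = |(0 4 9 5 6 10 7 3)(2 8)| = 8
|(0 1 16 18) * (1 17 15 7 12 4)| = |(0 17 15 7 12 4 1 16 18)| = 9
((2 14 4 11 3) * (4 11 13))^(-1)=(2 3 11 14)(4 13)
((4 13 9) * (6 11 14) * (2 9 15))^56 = (2 9 4 13 15)(6 14 11)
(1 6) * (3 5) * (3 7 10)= (1 6)(3 5 7 10)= [0, 6, 2, 5, 4, 7, 1, 10, 8, 9, 3]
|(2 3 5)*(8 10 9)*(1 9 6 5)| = 8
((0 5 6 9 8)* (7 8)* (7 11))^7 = ((0 5 6 9 11 7 8))^7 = (11)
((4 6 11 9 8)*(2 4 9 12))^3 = ((2 4 6 11 12)(8 9))^3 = (2 11 4 12 6)(8 9)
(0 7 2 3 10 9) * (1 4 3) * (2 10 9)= [7, 4, 1, 9, 3, 5, 6, 10, 8, 0, 2]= (0 7 10 2 1 4 3 9)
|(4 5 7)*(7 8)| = |(4 5 8 7)| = 4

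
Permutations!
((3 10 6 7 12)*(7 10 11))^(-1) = ((3 11 7 12)(6 10))^(-1) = (3 12 7 11)(6 10)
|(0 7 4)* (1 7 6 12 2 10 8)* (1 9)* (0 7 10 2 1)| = |(0 6 12 1 10 8 9)(4 7)| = 14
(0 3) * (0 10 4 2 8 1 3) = (1 3 10 4 2 8) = [0, 3, 8, 10, 2, 5, 6, 7, 1, 9, 4]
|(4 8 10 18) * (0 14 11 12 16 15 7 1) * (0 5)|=36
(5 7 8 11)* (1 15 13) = [0, 15, 2, 3, 4, 7, 6, 8, 11, 9, 10, 5, 12, 1, 14, 13] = (1 15 13)(5 7 8 11)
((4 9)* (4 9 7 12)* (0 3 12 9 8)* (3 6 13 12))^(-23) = ((0 6 13 12 4 7 9 8))^(-23) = (0 6 13 12 4 7 9 8)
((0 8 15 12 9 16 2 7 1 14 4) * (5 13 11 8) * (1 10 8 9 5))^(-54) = ((0 1 14 4)(2 7 10 8 15 12 5 13 11 9 16))^(-54) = (0 14)(1 4)(2 7 10 8 15 12 5 13 11 9 16)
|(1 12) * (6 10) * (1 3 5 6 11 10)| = |(1 12 3 5 6)(10 11)| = 10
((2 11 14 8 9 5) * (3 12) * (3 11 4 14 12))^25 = ((2 4 14 8 9 5)(11 12))^25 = (2 4 14 8 9 5)(11 12)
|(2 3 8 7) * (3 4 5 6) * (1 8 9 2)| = 6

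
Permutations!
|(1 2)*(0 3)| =|(0 3)(1 2)| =2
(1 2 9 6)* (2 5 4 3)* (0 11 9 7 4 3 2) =(0 11 9 6 1 5 3)(2 7 4) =[11, 5, 7, 0, 2, 3, 1, 4, 8, 6, 10, 9]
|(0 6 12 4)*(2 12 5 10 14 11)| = |(0 6 5 10 14 11 2 12 4)| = 9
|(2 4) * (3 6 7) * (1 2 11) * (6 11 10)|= 8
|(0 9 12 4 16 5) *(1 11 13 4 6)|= |(0 9 12 6 1 11 13 4 16 5)|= 10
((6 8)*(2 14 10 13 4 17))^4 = (2 4 10)(13 14 17)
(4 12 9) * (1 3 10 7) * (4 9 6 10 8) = (1 3 8 4 12 6 10 7) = [0, 3, 2, 8, 12, 5, 10, 1, 4, 9, 7, 11, 6]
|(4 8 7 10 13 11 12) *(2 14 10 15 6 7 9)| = 9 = |(2 14 10 13 11 12 4 8 9)(6 7 15)|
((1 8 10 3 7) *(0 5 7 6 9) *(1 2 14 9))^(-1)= (0 9 14 2 7 5)(1 6 3 10 8)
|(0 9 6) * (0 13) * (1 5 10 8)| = 4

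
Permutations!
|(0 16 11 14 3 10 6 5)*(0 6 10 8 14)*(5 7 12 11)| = 21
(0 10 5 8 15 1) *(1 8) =[10, 0, 2, 3, 4, 1, 6, 7, 15, 9, 5, 11, 12, 13, 14, 8] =(0 10 5 1)(8 15)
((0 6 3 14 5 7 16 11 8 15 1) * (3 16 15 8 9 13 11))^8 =((0 6 16 3 14 5 7 15 1)(9 13 11))^8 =(0 1 15 7 5 14 3 16 6)(9 11 13)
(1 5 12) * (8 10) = (1 5 12)(8 10) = [0, 5, 2, 3, 4, 12, 6, 7, 10, 9, 8, 11, 1]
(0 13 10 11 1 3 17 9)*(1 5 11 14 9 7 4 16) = (0 13 10 14 9)(1 3 17 7 4 16)(5 11) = [13, 3, 2, 17, 16, 11, 6, 4, 8, 0, 14, 5, 12, 10, 9, 15, 1, 7]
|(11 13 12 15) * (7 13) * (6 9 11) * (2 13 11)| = |(2 13 12 15 6 9)(7 11)| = 6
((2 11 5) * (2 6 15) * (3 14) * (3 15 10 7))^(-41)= (2 10 15 6 14 5 3 11 7)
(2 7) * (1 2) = (1 2 7) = [0, 2, 7, 3, 4, 5, 6, 1]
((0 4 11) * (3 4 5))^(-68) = (0 3 11 5 4)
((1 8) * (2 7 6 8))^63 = (1 6 2 8 7)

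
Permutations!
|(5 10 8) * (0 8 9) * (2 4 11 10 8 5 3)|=9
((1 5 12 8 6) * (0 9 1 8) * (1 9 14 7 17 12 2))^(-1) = (0 12 17 7 14)(1 2 5)(6 8) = ((0 14 7 17 12)(1 5 2)(6 8))^(-1)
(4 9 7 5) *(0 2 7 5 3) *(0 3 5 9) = [2, 1, 7, 3, 0, 4, 6, 5, 8, 9] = (9)(0 2 7 5 4)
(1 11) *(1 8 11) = (8 11) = [0, 1, 2, 3, 4, 5, 6, 7, 11, 9, 10, 8]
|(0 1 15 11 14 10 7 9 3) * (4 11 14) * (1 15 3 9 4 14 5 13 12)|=|(0 15 5 13 12 1 3)(4 11 14 10 7)|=35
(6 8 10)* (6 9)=(6 8 10 9)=[0, 1, 2, 3, 4, 5, 8, 7, 10, 6, 9]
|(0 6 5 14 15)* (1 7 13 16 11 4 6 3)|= 12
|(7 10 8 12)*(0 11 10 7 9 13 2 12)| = |(0 11 10 8)(2 12 9 13)| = 4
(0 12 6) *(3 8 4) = (0 12 6)(3 8 4) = [12, 1, 2, 8, 3, 5, 0, 7, 4, 9, 10, 11, 6]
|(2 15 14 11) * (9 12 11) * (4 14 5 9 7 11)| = |(2 15 5 9 12 4 14 7 11)| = 9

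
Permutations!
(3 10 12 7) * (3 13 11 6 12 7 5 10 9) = (3 9)(5 10 7 13 11 6 12) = [0, 1, 2, 9, 4, 10, 12, 13, 8, 3, 7, 6, 5, 11]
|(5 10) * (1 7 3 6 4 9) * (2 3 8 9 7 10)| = 10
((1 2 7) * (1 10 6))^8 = (1 10 2 6 7)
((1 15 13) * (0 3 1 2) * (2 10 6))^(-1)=(0 2 6 10 13 15 1 3)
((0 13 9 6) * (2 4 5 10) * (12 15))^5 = (0 13 9 6)(2 4 5 10)(12 15)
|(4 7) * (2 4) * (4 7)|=2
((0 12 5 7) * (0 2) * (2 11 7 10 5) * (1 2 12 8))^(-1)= (12)(0 2 1 8)(5 10)(7 11)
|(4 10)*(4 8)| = 3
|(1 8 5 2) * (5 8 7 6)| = 5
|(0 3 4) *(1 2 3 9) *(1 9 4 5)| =4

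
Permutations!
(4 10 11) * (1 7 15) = (1 7 15)(4 10 11) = [0, 7, 2, 3, 10, 5, 6, 15, 8, 9, 11, 4, 12, 13, 14, 1]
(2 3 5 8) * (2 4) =(2 3 5 8 4) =[0, 1, 3, 5, 2, 8, 6, 7, 4]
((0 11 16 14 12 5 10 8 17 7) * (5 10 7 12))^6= (8 12)(10 17)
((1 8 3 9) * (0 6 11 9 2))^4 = ((0 6 11 9 1 8 3 2))^4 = (0 1)(2 9)(3 11)(6 8)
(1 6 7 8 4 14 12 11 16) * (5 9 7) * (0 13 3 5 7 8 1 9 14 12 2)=(0 13 3 5 14 2)(1 6 7)(4 12 11 16 9 8)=[13, 6, 0, 5, 12, 14, 7, 1, 4, 8, 10, 16, 11, 3, 2, 15, 9]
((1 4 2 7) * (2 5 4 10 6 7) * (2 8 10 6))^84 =(10)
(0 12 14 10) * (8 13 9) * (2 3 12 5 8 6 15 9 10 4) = [5, 1, 3, 12, 2, 8, 15, 7, 13, 6, 0, 11, 14, 10, 4, 9] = (0 5 8 13 10)(2 3 12 14 4)(6 15 9)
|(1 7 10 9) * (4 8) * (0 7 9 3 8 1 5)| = 9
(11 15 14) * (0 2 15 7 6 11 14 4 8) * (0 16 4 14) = (0 2 15 14)(4 8 16)(6 11 7) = [2, 1, 15, 3, 8, 5, 11, 6, 16, 9, 10, 7, 12, 13, 0, 14, 4]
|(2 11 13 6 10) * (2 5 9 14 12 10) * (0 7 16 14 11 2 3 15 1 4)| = 15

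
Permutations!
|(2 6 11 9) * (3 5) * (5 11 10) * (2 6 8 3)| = |(2 8 3 11 9 6 10 5)| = 8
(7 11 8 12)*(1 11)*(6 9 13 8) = (1 11 6 9 13 8 12 7) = [0, 11, 2, 3, 4, 5, 9, 1, 12, 13, 10, 6, 7, 8]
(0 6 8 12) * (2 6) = (0 2 6 8 12) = [2, 1, 6, 3, 4, 5, 8, 7, 12, 9, 10, 11, 0]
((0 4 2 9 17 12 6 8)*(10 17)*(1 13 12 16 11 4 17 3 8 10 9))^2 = ((0 17 16 11 4 2 1 13 12 6 10 3 8))^2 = (0 16 4 1 12 10 8 17 11 2 13 6 3)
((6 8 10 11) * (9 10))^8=((6 8 9 10 11))^8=(6 10 8 11 9)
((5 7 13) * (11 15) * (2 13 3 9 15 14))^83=(2 5 3 15 14 13 7 9 11)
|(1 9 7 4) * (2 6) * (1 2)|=|(1 9 7 4 2 6)|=6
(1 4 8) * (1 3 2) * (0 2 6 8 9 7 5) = [2, 4, 1, 6, 9, 0, 8, 5, 3, 7] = (0 2 1 4 9 7 5)(3 6 8)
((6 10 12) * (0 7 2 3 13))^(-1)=(0 13 3 2 7)(6 12 10)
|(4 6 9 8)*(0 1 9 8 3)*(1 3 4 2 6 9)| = |(0 3)(2 6 8)(4 9)| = 6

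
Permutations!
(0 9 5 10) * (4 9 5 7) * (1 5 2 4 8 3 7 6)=(0 2 4 9 6 1 5 10)(3 7 8)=[2, 5, 4, 7, 9, 10, 1, 8, 3, 6, 0]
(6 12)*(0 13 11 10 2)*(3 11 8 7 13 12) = (0 12 6 3 11 10 2)(7 13 8) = [12, 1, 0, 11, 4, 5, 3, 13, 7, 9, 2, 10, 6, 8]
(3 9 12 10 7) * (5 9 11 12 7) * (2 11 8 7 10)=[0, 1, 11, 8, 4, 9, 6, 3, 7, 10, 5, 12, 2]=(2 11 12)(3 8 7)(5 9 10)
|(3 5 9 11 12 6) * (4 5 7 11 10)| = |(3 7 11 12 6)(4 5 9 10)| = 20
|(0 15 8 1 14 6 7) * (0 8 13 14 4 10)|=|(0 15 13 14 6 7 8 1 4 10)|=10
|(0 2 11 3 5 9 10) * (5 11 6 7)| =14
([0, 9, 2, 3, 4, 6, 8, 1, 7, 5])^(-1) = [0, 7, 2, 3, 4, 9, 5, 8, 6, 1]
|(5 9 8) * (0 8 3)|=|(0 8 5 9 3)|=5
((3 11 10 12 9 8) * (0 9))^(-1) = ((0 9 8 3 11 10 12))^(-1) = (0 12 10 11 3 8 9)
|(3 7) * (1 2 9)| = |(1 2 9)(3 7)| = 6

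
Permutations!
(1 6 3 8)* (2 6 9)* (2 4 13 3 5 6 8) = (1 9 4 13 3 2 8)(5 6) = [0, 9, 8, 2, 13, 6, 5, 7, 1, 4, 10, 11, 12, 3]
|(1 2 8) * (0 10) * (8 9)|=|(0 10)(1 2 9 8)|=4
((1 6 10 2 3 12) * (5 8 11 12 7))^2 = (1 10 3 5 11)(2 7 8 12 6)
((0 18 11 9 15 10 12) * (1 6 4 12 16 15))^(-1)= ((0 18 11 9 1 6 4 12)(10 16 15))^(-1)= (0 12 4 6 1 9 11 18)(10 15 16)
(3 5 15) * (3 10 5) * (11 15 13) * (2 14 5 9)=(2 14 5 13 11 15 10 9)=[0, 1, 14, 3, 4, 13, 6, 7, 8, 2, 9, 15, 12, 11, 5, 10]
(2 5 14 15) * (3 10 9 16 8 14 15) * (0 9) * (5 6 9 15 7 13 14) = (0 15 2 6 9 16 8 5 7 13 14 3 10) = [15, 1, 6, 10, 4, 7, 9, 13, 5, 16, 0, 11, 12, 14, 3, 2, 8]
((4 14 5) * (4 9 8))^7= (4 5 8 14 9)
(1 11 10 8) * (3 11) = (1 3 11 10 8) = [0, 3, 2, 11, 4, 5, 6, 7, 1, 9, 8, 10]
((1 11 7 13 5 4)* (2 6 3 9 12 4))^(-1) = (1 4 12 9 3 6 2 5 13 7 11)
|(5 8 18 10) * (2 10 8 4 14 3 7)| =|(2 10 5 4 14 3 7)(8 18)| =14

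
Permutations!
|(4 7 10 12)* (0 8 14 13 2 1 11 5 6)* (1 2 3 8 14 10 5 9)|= 33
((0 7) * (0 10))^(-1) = (0 10 7)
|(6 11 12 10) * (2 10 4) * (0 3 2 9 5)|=10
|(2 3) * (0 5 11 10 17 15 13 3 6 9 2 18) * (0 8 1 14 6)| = |(0 5 11 10 17 15 13 3 18 8 1 14 6 9 2)| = 15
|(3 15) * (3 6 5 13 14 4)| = |(3 15 6 5 13 14 4)| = 7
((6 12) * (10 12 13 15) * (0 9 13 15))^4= (15)(0 9 13)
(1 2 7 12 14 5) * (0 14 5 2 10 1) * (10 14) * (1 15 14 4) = (0 10 15 14 2 7 12 5)(1 4) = [10, 4, 7, 3, 1, 0, 6, 12, 8, 9, 15, 11, 5, 13, 2, 14]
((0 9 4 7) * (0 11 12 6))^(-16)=((0 9 4 7 11 12 6))^(-16)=(0 12 7 9 6 11 4)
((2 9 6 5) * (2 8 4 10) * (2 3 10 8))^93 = (2 9 6 5)(3 10)(4 8)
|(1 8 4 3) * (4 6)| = 5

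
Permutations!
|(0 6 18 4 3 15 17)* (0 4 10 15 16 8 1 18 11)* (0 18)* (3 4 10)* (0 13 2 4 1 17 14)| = |(0 6 11 18 3 16 8 17 10 15 14)(1 13 2 4)| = 44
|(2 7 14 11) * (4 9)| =4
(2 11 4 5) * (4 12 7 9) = (2 11 12 7 9 4 5) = [0, 1, 11, 3, 5, 2, 6, 9, 8, 4, 10, 12, 7]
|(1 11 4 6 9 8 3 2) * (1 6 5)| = |(1 11 4 5)(2 6 9 8 3)| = 20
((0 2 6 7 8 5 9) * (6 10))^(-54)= (0 10 7 5)(2 6 8 9)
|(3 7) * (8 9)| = |(3 7)(8 9)| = 2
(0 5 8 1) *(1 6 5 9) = (0 9 1)(5 8 6) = [9, 0, 2, 3, 4, 8, 5, 7, 6, 1]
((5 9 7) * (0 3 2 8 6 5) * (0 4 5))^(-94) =(0 3 2 8 6)(4 9)(5 7)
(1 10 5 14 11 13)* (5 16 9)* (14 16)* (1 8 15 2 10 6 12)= (1 6 12)(2 10 14 11 13 8 15)(5 16 9)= [0, 6, 10, 3, 4, 16, 12, 7, 15, 5, 14, 13, 1, 8, 11, 2, 9]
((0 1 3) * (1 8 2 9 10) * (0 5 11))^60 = ((0 8 2 9 10 1 3 5 11))^60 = (0 3 9)(1 2 11)(5 10 8)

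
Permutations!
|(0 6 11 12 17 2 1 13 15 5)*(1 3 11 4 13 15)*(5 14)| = 40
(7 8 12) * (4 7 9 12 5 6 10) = (4 7 8 5 6 10)(9 12) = [0, 1, 2, 3, 7, 6, 10, 8, 5, 12, 4, 11, 9]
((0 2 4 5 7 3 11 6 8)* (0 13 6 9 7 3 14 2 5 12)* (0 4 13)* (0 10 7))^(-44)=((0 5 3 11 9)(2 13 6 8 10 7 14)(4 12))^(-44)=(0 5 3 11 9)(2 7 8 13 14 10 6)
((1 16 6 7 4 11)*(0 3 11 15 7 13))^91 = ((0 3 11 1 16 6 13)(4 15 7))^91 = (16)(4 15 7)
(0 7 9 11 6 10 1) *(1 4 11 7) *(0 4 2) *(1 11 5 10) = (0 11 6 1 4 5 10 2)(7 9) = [11, 4, 0, 3, 5, 10, 1, 9, 8, 7, 2, 6]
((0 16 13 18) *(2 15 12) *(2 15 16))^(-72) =(0 13 2 18 16)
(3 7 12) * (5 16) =(3 7 12)(5 16) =[0, 1, 2, 7, 4, 16, 6, 12, 8, 9, 10, 11, 3, 13, 14, 15, 5]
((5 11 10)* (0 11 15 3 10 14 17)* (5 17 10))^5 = (17)(3 15 5)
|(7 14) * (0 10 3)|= |(0 10 3)(7 14)|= 6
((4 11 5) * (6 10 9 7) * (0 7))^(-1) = (0 9 10 6 7)(4 5 11)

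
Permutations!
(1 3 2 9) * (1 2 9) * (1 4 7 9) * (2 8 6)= (1 3)(2 4 7 9 8 6)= [0, 3, 4, 1, 7, 5, 2, 9, 6, 8]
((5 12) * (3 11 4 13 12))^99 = ((3 11 4 13 12 5))^99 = (3 13)(4 5)(11 12)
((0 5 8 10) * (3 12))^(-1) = ((0 5 8 10)(3 12))^(-1) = (0 10 8 5)(3 12)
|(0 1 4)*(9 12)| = |(0 1 4)(9 12)| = 6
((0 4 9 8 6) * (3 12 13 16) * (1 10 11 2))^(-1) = (0 6 8 9 4)(1 2 11 10)(3 16 13 12)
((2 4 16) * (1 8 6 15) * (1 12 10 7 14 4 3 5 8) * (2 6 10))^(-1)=((2 3 5 8 10 7 14 4 16 6 15 12))^(-1)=(2 12 15 6 16 4 14 7 10 8 5 3)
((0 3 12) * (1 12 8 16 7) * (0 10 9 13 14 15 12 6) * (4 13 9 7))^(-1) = ((0 3 8 16 4 13 14 15 12 10 7 1 6))^(-1) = (0 6 1 7 10 12 15 14 13 4 16 8 3)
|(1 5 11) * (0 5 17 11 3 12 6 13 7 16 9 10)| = 30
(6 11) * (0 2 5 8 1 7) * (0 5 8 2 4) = (0 4)(1 7 5 2 8)(6 11) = [4, 7, 8, 3, 0, 2, 11, 5, 1, 9, 10, 6]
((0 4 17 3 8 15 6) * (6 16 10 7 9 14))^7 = ((0 4 17 3 8 15 16 10 7 9 14 6))^7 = (0 10 17 9 8 6 16 4 7 3 14 15)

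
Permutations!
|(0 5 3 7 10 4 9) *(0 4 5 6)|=4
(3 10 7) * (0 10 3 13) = (0 10 7 13) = [10, 1, 2, 3, 4, 5, 6, 13, 8, 9, 7, 11, 12, 0]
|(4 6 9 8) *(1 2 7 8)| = 7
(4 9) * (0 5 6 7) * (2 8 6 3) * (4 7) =(0 5 3 2 8 6 4 9 7) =[5, 1, 8, 2, 9, 3, 4, 0, 6, 7]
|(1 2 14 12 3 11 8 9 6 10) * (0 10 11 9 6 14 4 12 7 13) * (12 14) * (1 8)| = 33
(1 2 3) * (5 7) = [0, 2, 3, 1, 4, 7, 6, 5] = (1 2 3)(5 7)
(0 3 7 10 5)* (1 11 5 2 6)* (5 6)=(0 3 7 10 2 5)(1 11 6)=[3, 11, 5, 7, 4, 0, 1, 10, 8, 9, 2, 6]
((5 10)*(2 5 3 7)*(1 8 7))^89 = (1 10 2 8 3 5 7)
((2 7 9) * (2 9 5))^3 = (9)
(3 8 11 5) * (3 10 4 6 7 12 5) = (3 8 11)(4 6 7 12 5 10) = [0, 1, 2, 8, 6, 10, 7, 12, 11, 9, 4, 3, 5]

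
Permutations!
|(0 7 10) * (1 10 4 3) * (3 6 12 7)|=4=|(0 3 1 10)(4 6 12 7)|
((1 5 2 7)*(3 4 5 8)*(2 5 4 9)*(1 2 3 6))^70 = ((1 8 6)(2 7)(3 9))^70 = (9)(1 8 6)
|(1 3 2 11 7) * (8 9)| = 10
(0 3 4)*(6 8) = (0 3 4)(6 8) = [3, 1, 2, 4, 0, 5, 8, 7, 6]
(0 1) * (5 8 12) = (0 1)(5 8 12) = [1, 0, 2, 3, 4, 8, 6, 7, 12, 9, 10, 11, 5]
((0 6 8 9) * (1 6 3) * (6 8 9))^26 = ((0 3 1 8 6 9))^26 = (0 1 6)(3 8 9)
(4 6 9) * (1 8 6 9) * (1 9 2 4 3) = (1 8 6 9 3)(2 4) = [0, 8, 4, 1, 2, 5, 9, 7, 6, 3]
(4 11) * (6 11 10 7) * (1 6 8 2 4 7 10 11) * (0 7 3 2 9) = [7, 6, 4, 2, 11, 5, 1, 8, 9, 0, 10, 3] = (0 7 8 9)(1 6)(2 4 11 3)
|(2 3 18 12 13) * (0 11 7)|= 15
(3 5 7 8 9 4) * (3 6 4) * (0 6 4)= (0 6)(3 5 7 8 9)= [6, 1, 2, 5, 4, 7, 0, 8, 9, 3]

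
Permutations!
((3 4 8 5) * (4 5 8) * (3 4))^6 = ((8)(3 5 4))^6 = (8)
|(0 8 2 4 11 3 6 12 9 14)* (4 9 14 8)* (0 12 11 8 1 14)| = |(0 4 8 2 9 1 14 12)(3 6 11)| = 24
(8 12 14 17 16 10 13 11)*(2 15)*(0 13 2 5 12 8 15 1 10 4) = (0 13 11 15 5 12 14 17 16 4)(1 10 2) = [13, 10, 1, 3, 0, 12, 6, 7, 8, 9, 2, 15, 14, 11, 17, 5, 4, 16]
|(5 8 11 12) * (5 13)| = 5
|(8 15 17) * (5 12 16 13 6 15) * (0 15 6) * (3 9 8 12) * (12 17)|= |(17)(0 15 12 16 13)(3 9 8 5)|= 20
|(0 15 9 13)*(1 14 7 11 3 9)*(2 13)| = 10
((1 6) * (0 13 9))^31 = (0 13 9)(1 6)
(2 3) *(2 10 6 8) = (2 3 10 6 8) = [0, 1, 3, 10, 4, 5, 8, 7, 2, 9, 6]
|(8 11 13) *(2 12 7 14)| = 12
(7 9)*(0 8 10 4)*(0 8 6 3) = [6, 1, 2, 0, 8, 5, 3, 9, 10, 7, 4] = (0 6 3)(4 8 10)(7 9)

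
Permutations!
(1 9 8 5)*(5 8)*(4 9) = [0, 4, 2, 3, 9, 1, 6, 7, 8, 5] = (1 4 9 5)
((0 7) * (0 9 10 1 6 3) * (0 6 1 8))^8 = ((0 7 9 10 8)(3 6))^8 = (0 10 7 8 9)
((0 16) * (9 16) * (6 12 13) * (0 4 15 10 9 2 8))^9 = (4 16 9 10 15)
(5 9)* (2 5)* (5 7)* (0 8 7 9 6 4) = (0 8 7 5 6 4)(2 9) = [8, 1, 9, 3, 0, 6, 4, 5, 7, 2]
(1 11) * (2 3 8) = (1 11)(2 3 8) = [0, 11, 3, 8, 4, 5, 6, 7, 2, 9, 10, 1]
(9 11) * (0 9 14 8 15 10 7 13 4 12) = (0 9 11 14 8 15 10 7 13 4 12) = [9, 1, 2, 3, 12, 5, 6, 13, 15, 11, 7, 14, 0, 4, 8, 10]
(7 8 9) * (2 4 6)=(2 4 6)(7 8 9)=[0, 1, 4, 3, 6, 5, 2, 8, 9, 7]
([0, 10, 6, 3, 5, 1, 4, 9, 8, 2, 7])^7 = [0, 5, 9, 3, 6, 4, 2, 10, 8, 7, 1]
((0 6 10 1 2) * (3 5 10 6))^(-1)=((0 3 5 10 1 2))^(-1)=(0 2 1 10 5 3)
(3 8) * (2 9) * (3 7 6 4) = (2 9)(3 8 7 6 4) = [0, 1, 9, 8, 3, 5, 4, 6, 7, 2]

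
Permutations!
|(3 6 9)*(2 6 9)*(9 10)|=|(2 6)(3 10 9)|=6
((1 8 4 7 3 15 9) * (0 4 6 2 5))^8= (0 6 9 7 5 8 15 4 2 1 3)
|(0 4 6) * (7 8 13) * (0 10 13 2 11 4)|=8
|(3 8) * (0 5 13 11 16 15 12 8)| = |(0 5 13 11 16 15 12 8 3)| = 9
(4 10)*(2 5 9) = (2 5 9)(4 10) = [0, 1, 5, 3, 10, 9, 6, 7, 8, 2, 4]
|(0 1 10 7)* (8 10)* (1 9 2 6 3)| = |(0 9 2 6 3 1 8 10 7)| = 9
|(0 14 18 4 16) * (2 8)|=|(0 14 18 4 16)(2 8)|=10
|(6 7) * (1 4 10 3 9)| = 10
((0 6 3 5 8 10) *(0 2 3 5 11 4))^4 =((0 6 5 8 10 2 3 11 4))^4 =(0 10 4 8 11 5 3 6 2)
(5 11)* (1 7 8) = (1 7 8)(5 11) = [0, 7, 2, 3, 4, 11, 6, 8, 1, 9, 10, 5]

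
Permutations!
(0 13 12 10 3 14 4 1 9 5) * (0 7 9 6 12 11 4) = [13, 6, 2, 14, 1, 7, 12, 9, 8, 5, 3, 4, 10, 11, 0] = (0 13 11 4 1 6 12 10 3 14)(5 7 9)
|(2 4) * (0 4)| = |(0 4 2)| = 3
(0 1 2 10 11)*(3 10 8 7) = (0 1 2 8 7 3 10 11) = [1, 2, 8, 10, 4, 5, 6, 3, 7, 9, 11, 0]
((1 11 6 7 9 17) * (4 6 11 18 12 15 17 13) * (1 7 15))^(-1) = (1 12 18)(4 13 9 7 17 15 6)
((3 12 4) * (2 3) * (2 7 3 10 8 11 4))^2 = (2 8 4 3)(7 12 10 11)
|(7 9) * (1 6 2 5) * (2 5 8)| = |(1 6 5)(2 8)(7 9)| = 6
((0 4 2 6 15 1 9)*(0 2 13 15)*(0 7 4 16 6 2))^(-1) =(0 9 1 15 13 4 7 6 16)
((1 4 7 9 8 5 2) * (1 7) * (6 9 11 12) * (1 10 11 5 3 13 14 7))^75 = ((1 4 10 11 12 6 9 8 3 13 14 7 5 2))^75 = (1 6 14 4 9 7 10 8 5 11 3 2 12 13)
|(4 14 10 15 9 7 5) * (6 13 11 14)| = 10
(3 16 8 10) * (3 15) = (3 16 8 10 15) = [0, 1, 2, 16, 4, 5, 6, 7, 10, 9, 15, 11, 12, 13, 14, 3, 8]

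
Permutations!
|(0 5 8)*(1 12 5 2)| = 6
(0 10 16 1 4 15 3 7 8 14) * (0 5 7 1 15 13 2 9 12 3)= (0 10 16 15)(1 4 13 2 9 12 3)(5 7 8 14)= [10, 4, 9, 1, 13, 7, 6, 8, 14, 12, 16, 11, 3, 2, 5, 0, 15]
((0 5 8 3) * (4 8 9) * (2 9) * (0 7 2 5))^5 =(2 7 3 8 4 9)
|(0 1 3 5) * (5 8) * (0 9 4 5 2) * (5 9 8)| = 6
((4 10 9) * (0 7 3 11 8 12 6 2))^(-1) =(0 2 6 12 8 11 3 7)(4 9 10)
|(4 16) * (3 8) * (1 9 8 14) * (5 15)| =|(1 9 8 3 14)(4 16)(5 15)| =10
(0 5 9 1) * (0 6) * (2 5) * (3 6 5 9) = [2, 5, 9, 6, 4, 3, 0, 7, 8, 1] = (0 2 9 1 5 3 6)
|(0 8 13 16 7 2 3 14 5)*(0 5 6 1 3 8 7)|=12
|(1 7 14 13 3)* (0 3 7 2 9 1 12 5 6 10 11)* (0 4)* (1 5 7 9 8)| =|(0 3 12 7 14 13 9 5 6 10 11 4)(1 2 8)| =12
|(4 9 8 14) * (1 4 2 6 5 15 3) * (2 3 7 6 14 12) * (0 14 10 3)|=|(0 14)(1 4 9 8 12 2 10 3)(5 15 7 6)|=8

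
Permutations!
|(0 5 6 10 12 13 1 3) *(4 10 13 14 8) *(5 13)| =|(0 13 1 3)(4 10 12 14 8)(5 6)| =20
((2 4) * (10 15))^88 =(15)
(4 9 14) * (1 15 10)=(1 15 10)(4 9 14)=[0, 15, 2, 3, 9, 5, 6, 7, 8, 14, 1, 11, 12, 13, 4, 10]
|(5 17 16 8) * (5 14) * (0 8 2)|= |(0 8 14 5 17 16 2)|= 7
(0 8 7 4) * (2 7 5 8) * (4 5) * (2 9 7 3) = [9, 1, 3, 2, 0, 8, 6, 5, 4, 7] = (0 9 7 5 8 4)(2 3)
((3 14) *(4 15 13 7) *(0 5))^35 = (0 5)(3 14)(4 7 13 15)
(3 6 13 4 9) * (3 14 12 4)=(3 6 13)(4 9 14 12)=[0, 1, 2, 6, 9, 5, 13, 7, 8, 14, 10, 11, 4, 3, 12]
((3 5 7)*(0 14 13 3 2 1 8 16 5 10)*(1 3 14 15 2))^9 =(0 10 3 2 15)(1 7 5 16 8)(13 14)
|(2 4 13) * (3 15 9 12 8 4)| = 8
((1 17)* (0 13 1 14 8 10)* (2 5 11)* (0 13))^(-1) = (1 13 10 8 14 17)(2 11 5)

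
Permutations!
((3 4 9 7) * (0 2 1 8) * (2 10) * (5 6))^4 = (0 8 1 2 10)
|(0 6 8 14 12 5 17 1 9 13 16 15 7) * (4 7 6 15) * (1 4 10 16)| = |(0 15 6 8 14 12 5 17 4 7)(1 9 13)(10 16)| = 30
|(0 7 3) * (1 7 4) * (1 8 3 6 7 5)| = 4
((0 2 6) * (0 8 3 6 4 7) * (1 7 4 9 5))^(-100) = (0 9 1)(2 5 7)(3 8 6)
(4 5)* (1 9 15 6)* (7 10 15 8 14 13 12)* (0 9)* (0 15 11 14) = [9, 15, 2, 3, 5, 4, 1, 10, 0, 8, 11, 14, 7, 12, 13, 6] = (0 9 8)(1 15 6)(4 5)(7 10 11 14 13 12)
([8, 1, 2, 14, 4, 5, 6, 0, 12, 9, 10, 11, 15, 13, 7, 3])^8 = (0 8 12 15 3 14 7)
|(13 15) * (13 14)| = |(13 15 14)| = 3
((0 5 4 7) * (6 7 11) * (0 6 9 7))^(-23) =(0 7 11 5 6 9 4)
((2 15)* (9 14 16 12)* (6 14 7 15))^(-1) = (2 15 7 9 12 16 14 6)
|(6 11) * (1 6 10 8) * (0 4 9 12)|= |(0 4 9 12)(1 6 11 10 8)|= 20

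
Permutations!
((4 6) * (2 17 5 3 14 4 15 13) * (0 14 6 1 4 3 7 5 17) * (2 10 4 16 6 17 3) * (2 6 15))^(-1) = (0 2 6 14)(1 4 10 13 15 16)(3 17)(5 7)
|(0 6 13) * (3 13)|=4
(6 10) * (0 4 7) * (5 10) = [4, 1, 2, 3, 7, 10, 5, 0, 8, 9, 6] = (0 4 7)(5 10 6)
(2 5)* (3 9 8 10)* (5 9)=[0, 1, 9, 5, 4, 2, 6, 7, 10, 8, 3]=(2 9 8 10 3 5)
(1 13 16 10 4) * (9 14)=[0, 13, 2, 3, 1, 5, 6, 7, 8, 14, 4, 11, 12, 16, 9, 15, 10]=(1 13 16 10 4)(9 14)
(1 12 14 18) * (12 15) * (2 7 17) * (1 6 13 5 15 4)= (1 4)(2 7 17)(5 15 12 14 18 6 13)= [0, 4, 7, 3, 1, 15, 13, 17, 8, 9, 10, 11, 14, 5, 18, 12, 16, 2, 6]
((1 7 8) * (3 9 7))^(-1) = (1 8 7 9 3)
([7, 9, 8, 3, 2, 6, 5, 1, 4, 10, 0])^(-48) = (0 1 10 7 9)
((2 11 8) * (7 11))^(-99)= (2 7 11 8)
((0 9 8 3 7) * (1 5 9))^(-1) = ((0 1 5 9 8 3 7))^(-1) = (0 7 3 8 9 5 1)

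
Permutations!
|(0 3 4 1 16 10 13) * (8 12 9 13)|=10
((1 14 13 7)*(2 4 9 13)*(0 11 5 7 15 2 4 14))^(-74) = (0 11 5 7 1)(2 13 4)(9 14 15)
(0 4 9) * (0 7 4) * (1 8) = (1 8)(4 9 7) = [0, 8, 2, 3, 9, 5, 6, 4, 1, 7]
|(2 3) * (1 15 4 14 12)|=10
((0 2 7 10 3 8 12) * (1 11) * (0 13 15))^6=(0 12 10)(2 13 3)(7 15 8)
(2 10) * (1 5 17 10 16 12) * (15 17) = (1 5 15 17 10 2 16 12) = [0, 5, 16, 3, 4, 15, 6, 7, 8, 9, 2, 11, 1, 13, 14, 17, 12, 10]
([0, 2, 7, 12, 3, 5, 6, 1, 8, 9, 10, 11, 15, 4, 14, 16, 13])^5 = [0, 7, 1, 4, 13, 5, 6, 2, 8, 9, 10, 11, 3, 16, 14, 12, 15]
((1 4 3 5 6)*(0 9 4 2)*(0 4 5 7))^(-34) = (0 5 1 4 7 9 6 2 3)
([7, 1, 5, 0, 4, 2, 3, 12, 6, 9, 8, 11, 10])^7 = (12)(2 5)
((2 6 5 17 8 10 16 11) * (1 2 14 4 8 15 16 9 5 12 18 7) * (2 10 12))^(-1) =(1 7 18 12 8 4 14 11 16 15 17 5 9 10)(2 6)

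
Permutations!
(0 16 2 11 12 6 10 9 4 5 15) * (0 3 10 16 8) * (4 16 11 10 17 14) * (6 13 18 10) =(0 8)(2 6 11 12 13 18 10 9 16)(3 17 14 4 5 15) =[8, 1, 6, 17, 5, 15, 11, 7, 0, 16, 9, 12, 13, 18, 4, 3, 2, 14, 10]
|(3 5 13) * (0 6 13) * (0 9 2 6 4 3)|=8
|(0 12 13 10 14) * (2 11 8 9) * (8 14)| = |(0 12 13 10 8 9 2 11 14)| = 9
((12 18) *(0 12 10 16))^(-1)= (0 16 10 18 12)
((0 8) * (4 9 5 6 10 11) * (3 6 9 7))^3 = (0 8)(3 11)(4 6)(5 9)(7 10)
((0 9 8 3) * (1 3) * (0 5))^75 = (0 1)(3 9)(5 8)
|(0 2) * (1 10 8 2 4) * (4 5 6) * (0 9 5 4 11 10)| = |(0 4 1)(2 9 5 6 11 10 8)| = 21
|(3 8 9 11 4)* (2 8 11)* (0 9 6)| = 15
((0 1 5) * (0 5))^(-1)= (5)(0 1)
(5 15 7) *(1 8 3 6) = [0, 8, 2, 6, 4, 15, 1, 5, 3, 9, 10, 11, 12, 13, 14, 7] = (1 8 3 6)(5 15 7)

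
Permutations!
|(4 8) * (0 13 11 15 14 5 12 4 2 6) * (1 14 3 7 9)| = |(0 13 11 15 3 7 9 1 14 5 12 4 8 2 6)| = 15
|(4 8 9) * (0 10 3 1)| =12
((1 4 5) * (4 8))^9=(1 8 4 5)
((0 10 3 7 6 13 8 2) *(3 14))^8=(0 2 8 13 6 7 3 14 10)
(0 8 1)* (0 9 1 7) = (0 8 7)(1 9) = [8, 9, 2, 3, 4, 5, 6, 0, 7, 1]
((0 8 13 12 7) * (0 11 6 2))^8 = ((0 8 13 12 7 11 6 2))^8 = (13)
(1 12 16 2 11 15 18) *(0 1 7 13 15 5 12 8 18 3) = [1, 8, 11, 0, 4, 12, 6, 13, 18, 9, 10, 5, 16, 15, 14, 3, 2, 17, 7] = (0 1 8 18 7 13 15 3)(2 11 5 12 16)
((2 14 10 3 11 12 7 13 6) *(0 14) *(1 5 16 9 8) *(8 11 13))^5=(0 6 3 14 2 13 10)(1 12 16 8 11 5 7 9)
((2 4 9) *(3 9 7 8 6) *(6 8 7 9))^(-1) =(2 9 4)(3 6)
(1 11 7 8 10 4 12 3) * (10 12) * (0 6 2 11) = (0 6 2 11 7 8 12 3 1)(4 10) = [6, 0, 11, 1, 10, 5, 2, 8, 12, 9, 4, 7, 3]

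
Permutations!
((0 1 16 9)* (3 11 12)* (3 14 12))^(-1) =(0 9 16 1)(3 11)(12 14)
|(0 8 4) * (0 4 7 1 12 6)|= |(0 8 7 1 12 6)|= 6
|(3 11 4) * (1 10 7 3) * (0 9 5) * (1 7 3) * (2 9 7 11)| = |(0 7 1 10 3 2 9 5)(4 11)| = 8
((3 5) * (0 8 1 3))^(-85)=(8)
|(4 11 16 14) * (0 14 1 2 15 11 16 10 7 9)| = 11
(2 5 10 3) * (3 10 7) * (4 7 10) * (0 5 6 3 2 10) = (0 5)(2 6 3 10 4 7) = [5, 1, 6, 10, 7, 0, 3, 2, 8, 9, 4]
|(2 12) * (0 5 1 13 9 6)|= |(0 5 1 13 9 6)(2 12)|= 6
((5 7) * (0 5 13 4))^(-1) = (0 4 13 7 5)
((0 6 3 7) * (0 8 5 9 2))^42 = (0 3 8 9)(2 6 7 5)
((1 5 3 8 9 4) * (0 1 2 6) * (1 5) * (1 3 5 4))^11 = ((0 4 2 6)(1 3 8 9))^11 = (0 6 2 4)(1 9 8 3)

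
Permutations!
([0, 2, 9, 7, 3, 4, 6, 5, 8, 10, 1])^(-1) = (1 10 9 2)(3 4 5 7)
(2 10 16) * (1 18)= (1 18)(2 10 16)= [0, 18, 10, 3, 4, 5, 6, 7, 8, 9, 16, 11, 12, 13, 14, 15, 2, 17, 1]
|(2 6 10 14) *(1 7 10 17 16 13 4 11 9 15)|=13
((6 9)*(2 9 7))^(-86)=(2 6)(7 9)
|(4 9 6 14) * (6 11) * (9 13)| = 6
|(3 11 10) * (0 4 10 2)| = 6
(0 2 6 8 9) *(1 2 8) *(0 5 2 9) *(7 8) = [7, 9, 6, 3, 4, 2, 1, 8, 0, 5] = (0 7 8)(1 9 5 2 6)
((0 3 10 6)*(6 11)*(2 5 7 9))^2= (0 10 6 3 11)(2 7)(5 9)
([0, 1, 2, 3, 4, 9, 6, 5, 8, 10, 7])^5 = [0, 1, 2, 3, 4, 9, 6, 5, 8, 10, 7]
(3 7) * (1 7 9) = (1 7 3 9) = [0, 7, 2, 9, 4, 5, 6, 3, 8, 1]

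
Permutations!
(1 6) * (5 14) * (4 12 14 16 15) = (1 6)(4 12 14 5 16 15) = [0, 6, 2, 3, 12, 16, 1, 7, 8, 9, 10, 11, 14, 13, 5, 4, 15]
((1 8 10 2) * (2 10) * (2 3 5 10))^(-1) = ((1 8 3 5 10 2))^(-1) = (1 2 10 5 3 8)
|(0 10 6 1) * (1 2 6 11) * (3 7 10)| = 6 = |(0 3 7 10 11 1)(2 6)|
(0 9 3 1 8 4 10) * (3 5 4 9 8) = (0 8 9 5 4 10)(1 3) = [8, 3, 2, 1, 10, 4, 6, 7, 9, 5, 0]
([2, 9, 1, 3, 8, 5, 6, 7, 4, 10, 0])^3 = [9, 0, 10, 3, 8, 5, 6, 7, 4, 2, 1]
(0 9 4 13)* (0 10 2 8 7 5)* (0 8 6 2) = (0 9 4 13 10)(2 6)(5 8 7) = [9, 1, 6, 3, 13, 8, 2, 5, 7, 4, 0, 11, 12, 10]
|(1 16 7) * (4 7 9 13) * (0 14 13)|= |(0 14 13 4 7 1 16 9)|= 8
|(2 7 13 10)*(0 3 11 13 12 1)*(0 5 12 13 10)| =21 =|(0 3 11 10 2 7 13)(1 5 12)|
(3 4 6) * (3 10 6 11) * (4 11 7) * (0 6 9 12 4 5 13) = (0 6 10 9 12 4 7 5 13)(3 11) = [6, 1, 2, 11, 7, 13, 10, 5, 8, 12, 9, 3, 4, 0]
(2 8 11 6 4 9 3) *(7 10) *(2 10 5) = (2 8 11 6 4 9 3 10 7 5) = [0, 1, 8, 10, 9, 2, 4, 5, 11, 3, 7, 6]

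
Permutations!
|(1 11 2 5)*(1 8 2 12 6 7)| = 15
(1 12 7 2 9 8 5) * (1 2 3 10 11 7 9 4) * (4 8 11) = (1 12 9 11 7 3 10 4)(2 8 5) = [0, 12, 8, 10, 1, 2, 6, 3, 5, 11, 4, 7, 9]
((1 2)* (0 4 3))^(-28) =(0 3 4)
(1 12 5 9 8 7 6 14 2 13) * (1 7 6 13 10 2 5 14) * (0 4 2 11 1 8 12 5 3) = (0 4 2 10 11 1 5 9 12 14 3)(6 8)(7 13) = [4, 5, 10, 0, 2, 9, 8, 13, 6, 12, 11, 1, 14, 7, 3]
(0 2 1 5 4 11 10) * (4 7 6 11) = (0 2 1 5 7 6 11 10) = [2, 5, 1, 3, 4, 7, 11, 6, 8, 9, 0, 10]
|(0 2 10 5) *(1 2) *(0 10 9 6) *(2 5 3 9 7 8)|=21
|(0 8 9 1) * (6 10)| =4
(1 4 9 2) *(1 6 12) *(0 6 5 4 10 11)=(0 6 12 1 10 11)(2 5 4 9)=[6, 10, 5, 3, 9, 4, 12, 7, 8, 2, 11, 0, 1]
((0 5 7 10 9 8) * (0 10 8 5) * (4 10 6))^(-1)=((4 10 9 5 7 8 6))^(-1)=(4 6 8 7 5 9 10)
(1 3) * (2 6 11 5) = [0, 3, 6, 1, 4, 2, 11, 7, 8, 9, 10, 5] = (1 3)(2 6 11 5)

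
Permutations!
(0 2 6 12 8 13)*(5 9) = (0 2 6 12 8 13)(5 9) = [2, 1, 6, 3, 4, 9, 12, 7, 13, 5, 10, 11, 8, 0]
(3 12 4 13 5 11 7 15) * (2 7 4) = [0, 1, 7, 12, 13, 11, 6, 15, 8, 9, 10, 4, 2, 5, 14, 3] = (2 7 15 3 12)(4 13 5 11)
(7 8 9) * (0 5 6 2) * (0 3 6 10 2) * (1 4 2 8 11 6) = (0 5 10 8 9 7 11 6)(1 4 2 3) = [5, 4, 3, 1, 2, 10, 0, 11, 9, 7, 8, 6]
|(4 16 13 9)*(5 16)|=5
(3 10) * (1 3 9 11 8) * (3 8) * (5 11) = (1 8)(3 10 9 5 11) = [0, 8, 2, 10, 4, 11, 6, 7, 1, 5, 9, 3]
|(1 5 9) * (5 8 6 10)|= 6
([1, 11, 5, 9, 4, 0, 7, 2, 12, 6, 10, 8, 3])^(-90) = [2, 5, 6, 8, 4, 7, 3, 9, 1, 12, 10, 0, 11]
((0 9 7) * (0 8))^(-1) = (0 8 7 9)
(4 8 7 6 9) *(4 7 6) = (4 8 6 9 7) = [0, 1, 2, 3, 8, 5, 9, 4, 6, 7]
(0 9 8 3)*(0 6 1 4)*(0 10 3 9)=(1 4 10 3 6)(8 9)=[0, 4, 2, 6, 10, 5, 1, 7, 9, 8, 3]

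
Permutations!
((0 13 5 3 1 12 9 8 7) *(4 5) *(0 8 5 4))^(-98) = ((0 13)(1 12 9 5 3)(7 8))^(-98) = (13)(1 9 3 12 5)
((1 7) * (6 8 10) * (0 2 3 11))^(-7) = ((0 2 3 11)(1 7)(6 8 10))^(-7) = (0 2 3 11)(1 7)(6 10 8)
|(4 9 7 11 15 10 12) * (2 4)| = |(2 4 9 7 11 15 10 12)| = 8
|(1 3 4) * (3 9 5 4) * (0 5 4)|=6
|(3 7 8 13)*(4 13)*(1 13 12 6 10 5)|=|(1 13 3 7 8 4 12 6 10 5)|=10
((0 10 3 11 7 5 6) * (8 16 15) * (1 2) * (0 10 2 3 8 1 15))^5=((0 2 15 1 3 11 7 5 6 10 8 16))^5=(0 11 8 1 6 2 7 16 3 10 15 5)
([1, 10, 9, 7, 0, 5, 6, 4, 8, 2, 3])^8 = (0 10 7)(1 3 4)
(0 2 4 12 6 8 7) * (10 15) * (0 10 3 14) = [2, 1, 4, 14, 12, 5, 8, 10, 7, 9, 15, 11, 6, 13, 0, 3] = (0 2 4 12 6 8 7 10 15 3 14)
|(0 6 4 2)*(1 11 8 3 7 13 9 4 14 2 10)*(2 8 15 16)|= |(0 6 14 8 3 7 13 9 4 10 1 11 15 16 2)|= 15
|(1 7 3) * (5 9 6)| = 3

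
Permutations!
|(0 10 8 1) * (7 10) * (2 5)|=10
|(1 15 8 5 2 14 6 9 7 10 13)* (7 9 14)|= |(1 15 8 5 2 7 10 13)(6 14)|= 8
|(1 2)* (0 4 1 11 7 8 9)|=8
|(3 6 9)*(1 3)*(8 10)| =|(1 3 6 9)(8 10)| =4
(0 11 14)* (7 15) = (0 11 14)(7 15) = [11, 1, 2, 3, 4, 5, 6, 15, 8, 9, 10, 14, 12, 13, 0, 7]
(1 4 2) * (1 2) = (1 4) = [0, 4, 2, 3, 1]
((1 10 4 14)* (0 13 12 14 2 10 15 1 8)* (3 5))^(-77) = (0 14 13 8 12)(1 15)(2 10 4)(3 5)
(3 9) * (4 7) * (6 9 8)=(3 8 6 9)(4 7)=[0, 1, 2, 8, 7, 5, 9, 4, 6, 3]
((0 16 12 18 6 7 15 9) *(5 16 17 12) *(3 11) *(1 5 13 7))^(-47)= ((0 17 12 18 6 1 5 16 13 7 15 9)(3 11))^(-47)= (0 17 12 18 6 1 5 16 13 7 15 9)(3 11)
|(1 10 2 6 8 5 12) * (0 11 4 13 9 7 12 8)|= |(0 11 4 13 9 7 12 1 10 2 6)(5 8)|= 22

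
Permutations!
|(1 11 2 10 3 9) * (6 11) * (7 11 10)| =15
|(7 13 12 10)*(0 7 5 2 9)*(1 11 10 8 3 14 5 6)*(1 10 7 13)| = 18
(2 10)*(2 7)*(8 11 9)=(2 10 7)(8 11 9)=[0, 1, 10, 3, 4, 5, 6, 2, 11, 8, 7, 9]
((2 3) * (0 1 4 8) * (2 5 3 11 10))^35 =(0 8 4 1)(2 10 11)(3 5)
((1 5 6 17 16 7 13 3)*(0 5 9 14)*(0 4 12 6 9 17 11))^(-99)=((0 5 9 14 4 12 6 11)(1 17 16 7 13 3))^(-99)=(0 12 9 11 4 5 6 14)(1 7)(3 16)(13 17)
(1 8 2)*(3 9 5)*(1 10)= (1 8 2 10)(3 9 5)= [0, 8, 10, 9, 4, 3, 6, 7, 2, 5, 1]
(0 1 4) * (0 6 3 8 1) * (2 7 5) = (1 4 6 3 8)(2 7 5) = [0, 4, 7, 8, 6, 2, 3, 5, 1]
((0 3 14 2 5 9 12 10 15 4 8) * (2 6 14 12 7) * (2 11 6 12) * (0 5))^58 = ((0 3 2)(4 8 5 9 7 11 6 14 12 10 15))^58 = (0 3 2)(4 9 6 10 8 7 14 15 5 11 12)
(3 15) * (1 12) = (1 12)(3 15) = [0, 12, 2, 15, 4, 5, 6, 7, 8, 9, 10, 11, 1, 13, 14, 3]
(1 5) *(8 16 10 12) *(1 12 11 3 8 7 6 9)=(1 5 12 7 6 9)(3 8 16 10 11)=[0, 5, 2, 8, 4, 12, 9, 6, 16, 1, 11, 3, 7, 13, 14, 15, 10]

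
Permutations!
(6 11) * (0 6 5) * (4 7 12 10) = (0 6 11 5)(4 7 12 10) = [6, 1, 2, 3, 7, 0, 11, 12, 8, 9, 4, 5, 10]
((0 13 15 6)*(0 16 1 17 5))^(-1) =(0 5 17 1 16 6 15 13)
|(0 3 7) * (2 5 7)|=|(0 3 2 5 7)|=5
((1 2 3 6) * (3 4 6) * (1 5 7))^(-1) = ((1 2 4 6 5 7))^(-1) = (1 7 5 6 4 2)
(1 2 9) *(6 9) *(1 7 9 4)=(1 2 6 4)(7 9)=[0, 2, 6, 3, 1, 5, 4, 9, 8, 7]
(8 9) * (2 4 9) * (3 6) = (2 4 9 8)(3 6) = [0, 1, 4, 6, 9, 5, 3, 7, 2, 8]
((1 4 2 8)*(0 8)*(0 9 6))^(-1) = (0 6 9 2 4 1 8)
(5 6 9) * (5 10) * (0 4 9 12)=(0 4 9 10 5 6 12)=[4, 1, 2, 3, 9, 6, 12, 7, 8, 10, 5, 11, 0]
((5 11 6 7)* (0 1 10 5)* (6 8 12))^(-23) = ((0 1 10 5 11 8 12 6 7))^(-23) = (0 11 7 5 6 10 12 1 8)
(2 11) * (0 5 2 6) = (0 5 2 11 6) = [5, 1, 11, 3, 4, 2, 0, 7, 8, 9, 10, 6]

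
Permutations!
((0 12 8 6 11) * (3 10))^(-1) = ((0 12 8 6 11)(3 10))^(-1) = (0 11 6 8 12)(3 10)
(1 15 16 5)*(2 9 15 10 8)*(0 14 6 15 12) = (0 14 6 15 16 5 1 10 8 2 9 12) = [14, 10, 9, 3, 4, 1, 15, 7, 2, 12, 8, 11, 0, 13, 6, 16, 5]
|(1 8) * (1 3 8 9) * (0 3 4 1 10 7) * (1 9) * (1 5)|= |(0 3 8 4 9 10 7)(1 5)|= 14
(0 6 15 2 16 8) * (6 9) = (0 9 6 15 2 16 8) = [9, 1, 16, 3, 4, 5, 15, 7, 0, 6, 10, 11, 12, 13, 14, 2, 8]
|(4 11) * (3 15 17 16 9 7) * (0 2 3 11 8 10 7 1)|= 40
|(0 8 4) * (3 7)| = 6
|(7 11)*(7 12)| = 3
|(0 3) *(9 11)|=|(0 3)(9 11)|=2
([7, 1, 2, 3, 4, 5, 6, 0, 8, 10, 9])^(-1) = [7, 1, 2, 3, 4, 5, 6, 0, 8, 10, 9]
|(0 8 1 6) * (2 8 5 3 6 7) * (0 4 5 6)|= 20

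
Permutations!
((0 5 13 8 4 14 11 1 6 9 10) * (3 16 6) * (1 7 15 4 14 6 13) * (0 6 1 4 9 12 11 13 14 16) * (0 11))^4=(16)(0 3 9)(1 15 12)(4 7 6)(5 11 10)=((0 5 4 1 3 11 7 15 9 10 6 12)(8 16 14 13))^4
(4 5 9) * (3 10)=(3 10)(4 5 9)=[0, 1, 2, 10, 5, 9, 6, 7, 8, 4, 3]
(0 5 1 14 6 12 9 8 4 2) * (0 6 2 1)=(0 5)(1 14 2 6 12 9 8 4)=[5, 14, 6, 3, 1, 0, 12, 7, 4, 8, 10, 11, 9, 13, 2]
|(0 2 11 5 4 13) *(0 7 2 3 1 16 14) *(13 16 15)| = 12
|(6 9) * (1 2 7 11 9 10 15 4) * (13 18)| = |(1 2 7 11 9 6 10 15 4)(13 18)| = 18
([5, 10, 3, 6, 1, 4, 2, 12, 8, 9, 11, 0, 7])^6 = [0, 1, 2, 3, 4, 5, 6, 7, 8, 9, 10, 11, 12]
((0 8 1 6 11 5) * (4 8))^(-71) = (0 5 11 6 1 8 4)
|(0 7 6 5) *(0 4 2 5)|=|(0 7 6)(2 5 4)|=3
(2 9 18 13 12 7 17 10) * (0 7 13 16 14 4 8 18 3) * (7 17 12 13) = (0 17 10 2 9 3)(4 8 18 16 14)(7 12) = [17, 1, 9, 0, 8, 5, 6, 12, 18, 3, 2, 11, 7, 13, 4, 15, 14, 10, 16]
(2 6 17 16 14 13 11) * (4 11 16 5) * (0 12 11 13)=(0 12 11 2 6 17 5 4 13 16 14)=[12, 1, 6, 3, 13, 4, 17, 7, 8, 9, 10, 2, 11, 16, 0, 15, 14, 5]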